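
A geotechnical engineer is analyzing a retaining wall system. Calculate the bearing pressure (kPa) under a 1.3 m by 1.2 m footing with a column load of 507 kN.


A = 1.3 * 1.2 = 1.56 m^2
q = P / A = 507 / 1.56
= 325.0 kPa

325.0 kPa


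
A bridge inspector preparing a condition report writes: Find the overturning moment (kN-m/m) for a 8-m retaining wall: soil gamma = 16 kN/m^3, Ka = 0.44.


Pa = 0.5 * Ka * gamma * H^2
= 0.5 * 0.44 * 16 * 8^2
= 225.28 kN/m
Arm = H / 3 = 8 / 3 = 2.6667 m
Mo = Pa * arm = Pa * H / 3 = 225.28 * 8 / 3 = 600.7467 kN-m/m

600.7467 kN-m/m


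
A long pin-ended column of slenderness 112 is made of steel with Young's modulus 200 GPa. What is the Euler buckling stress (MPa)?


sigma_cr = pi^2 * E / lambda^2
= 9.8696 * 200000.0 / 112^2
= 9.8696 * 200000.0 / 12544
= 157.3598 MPa

157.3598 MPa


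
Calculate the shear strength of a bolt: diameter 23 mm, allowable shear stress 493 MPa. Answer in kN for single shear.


A = pi * d^2 / 4 = pi * 23^2 / 4 = 415.4756 mm^2
V = f_v * A / 1000 = 493 * 415.4756 / 1000
= 204.8295 kN

204.8295 kN


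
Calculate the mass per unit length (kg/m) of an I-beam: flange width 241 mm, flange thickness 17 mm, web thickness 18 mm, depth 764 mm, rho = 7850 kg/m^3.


A_flanges = 2 * 241 * 17 = 8194 mm^2
A_web = (764 - 2 * 17) * 18 = 13140 mm^2
A_total = 8194 + 13140 = 21334 mm^2 = 0.021334 m^2
Weight = rho * A = 7850 * 0.021334 = 167.4719 kg/m

167.4719 kg/m


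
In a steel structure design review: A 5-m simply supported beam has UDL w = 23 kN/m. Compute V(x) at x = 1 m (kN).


R_A = w * L / 2 = 23 * 5 / 2 = 57.5 kN
V(x) = R_A - w * x = 57.5 - 23 * 1
= 34.5 kN

34.5 kN


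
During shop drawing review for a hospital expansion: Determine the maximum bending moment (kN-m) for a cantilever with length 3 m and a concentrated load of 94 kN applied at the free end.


For a cantilever with a point load at the free end:
M_max = P * L = 94 * 3 = 282 kN-m

282 kN-m


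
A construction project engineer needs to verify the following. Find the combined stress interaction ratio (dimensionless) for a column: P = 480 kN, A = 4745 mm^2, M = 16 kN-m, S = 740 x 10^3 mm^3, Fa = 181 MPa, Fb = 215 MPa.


f_a = P / A = 480000.0 / 4745 = 101.1591 MPa
f_b = M / S = 16000000.0 / 740000.0 = 21.6216 MPa
Ratio = f_a / Fa + f_b / Fb
= 101.1591 / 181 + 21.6216 / 215
= 0.6595 (dimensionless)

0.6595 (dimensionless)


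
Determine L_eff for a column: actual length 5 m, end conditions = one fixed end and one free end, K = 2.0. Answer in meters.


L_eff = K * L
= 2.0 * 5
= 10.0 m

10.0 m


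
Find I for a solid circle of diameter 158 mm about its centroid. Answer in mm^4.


r = d / 2 = 158 / 2 = 79.0 mm
I = pi * r^4 / 4 = pi * 79.0^4 / 4
= 30591322.08 mm^4

30591322.08 mm^4


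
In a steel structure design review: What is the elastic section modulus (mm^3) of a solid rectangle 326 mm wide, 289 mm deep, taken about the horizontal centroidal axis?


S = b * h^2 / 6
= 326 * 289^2 / 6
= 326 * 83521 / 6
= 4537974.33 mm^3

4537974.33 mm^3


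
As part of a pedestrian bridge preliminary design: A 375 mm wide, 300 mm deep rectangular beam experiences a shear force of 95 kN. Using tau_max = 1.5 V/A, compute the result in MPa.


A = b * h = 375 * 300 = 112500 mm^2
V = 95 kN = 95000.0 N
tau_max = 1.5 * V / A = 1.5 * 95000.0 / 112500
= 1.2667 MPa

1.2667 MPa


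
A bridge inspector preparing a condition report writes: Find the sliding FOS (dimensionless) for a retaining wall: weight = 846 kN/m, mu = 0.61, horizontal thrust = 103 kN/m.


Resisting force = mu * W = 0.61 * 846 = 516.06 kN/m
FOS = Resisting / Driving = 516.06 / 103
= 5.0103 (dimensionless)

5.0103 (dimensionless)


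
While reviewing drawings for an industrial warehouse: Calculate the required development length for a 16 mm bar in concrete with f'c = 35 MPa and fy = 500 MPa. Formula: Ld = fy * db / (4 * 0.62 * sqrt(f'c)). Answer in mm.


Ld = (fy * db) / (4 * 0.62 * sqrt(f'c))
= (500 * 16) / (4 * 0.62 * sqrt(35))
= 8000 / 14.6719
= 545.26 mm

545.26 mm


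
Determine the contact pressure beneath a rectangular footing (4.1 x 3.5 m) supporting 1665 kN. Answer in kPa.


A = 4.1 * 3.5 = 14.35 m^2
q = P / A = 1665 / 14.35
= 116.0279 kPa

116.0279 kPa


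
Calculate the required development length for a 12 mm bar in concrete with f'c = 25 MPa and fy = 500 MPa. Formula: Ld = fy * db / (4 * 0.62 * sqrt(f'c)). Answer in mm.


Ld = (fy * db) / (4 * 0.62 * sqrt(f'c))
= (500 * 12) / (4 * 0.62 * sqrt(25))
= 6000 / 12.4
= 483.87 mm

483.87 mm


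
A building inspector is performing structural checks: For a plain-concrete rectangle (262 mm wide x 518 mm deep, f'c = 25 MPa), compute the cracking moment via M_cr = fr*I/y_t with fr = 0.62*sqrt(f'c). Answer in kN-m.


fr = 0.62 * sqrt(25) = 0.62 * 5.0 = 3.1 MPa
I = 262 * 518^3 / 12 = 3034654998.67 mm^4
y_t = 259.0 mm
M_cr = fr * I / y_t = 3.1 * 3034654998.67 / 259.0 N-mm
= 36.3221 kN-m

36.3221 kN-m


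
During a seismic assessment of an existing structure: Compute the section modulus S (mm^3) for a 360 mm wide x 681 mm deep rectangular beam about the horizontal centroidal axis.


S = b * h^2 / 6
= 360 * 681^2 / 6
= 360 * 463761 / 6
= 27825660.0 mm^3

27825660.0 mm^3


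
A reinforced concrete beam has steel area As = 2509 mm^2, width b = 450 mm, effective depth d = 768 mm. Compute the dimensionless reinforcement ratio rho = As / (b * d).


rho = As / (b * d)
= 2509 / (450 * 768)
= 2509 / 345600
= 0.00726 (dimensionless)

0.00726 (dimensionless)


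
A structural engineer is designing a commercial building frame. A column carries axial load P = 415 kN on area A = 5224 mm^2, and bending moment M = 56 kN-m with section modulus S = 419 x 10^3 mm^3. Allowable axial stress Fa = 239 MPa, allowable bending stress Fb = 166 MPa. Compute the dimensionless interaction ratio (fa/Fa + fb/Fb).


f_a = P / A = 415000.0 / 5224 = 79.441 MPa
f_b = M / S = 56000000.0 / 419000.0 = 133.6516 MPa
Ratio = f_a / Fa + f_b / Fb
= 79.441 / 239 + 133.6516 / 166
= 1.1375 (dimensionless)

1.1375 (dimensionless)


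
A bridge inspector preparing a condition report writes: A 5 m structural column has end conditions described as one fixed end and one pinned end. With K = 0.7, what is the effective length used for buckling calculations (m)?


L_eff = K * L
= 0.7 * 5
= 3.5 m

3.5 m


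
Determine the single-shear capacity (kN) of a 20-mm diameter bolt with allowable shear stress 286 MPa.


A = pi * d^2 / 4 = pi * 20^2 / 4 = 314.1593 mm^2
V = f_v * A / 1000 = 286 * 314.1593 / 1000
= 89.8495 kN

89.8495 kN


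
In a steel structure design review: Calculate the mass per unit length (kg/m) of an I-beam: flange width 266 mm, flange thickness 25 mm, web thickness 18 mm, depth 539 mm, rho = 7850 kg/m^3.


A_flanges = 2 * 266 * 25 = 13300 mm^2
A_web = (539 - 2 * 25) * 18 = 8802 mm^2
A_total = 13300 + 8802 = 22102 mm^2 = 0.022102 m^2
Weight = rho * A = 7850 * 0.022102 = 173.5007 kg/m

173.5007 kg/m


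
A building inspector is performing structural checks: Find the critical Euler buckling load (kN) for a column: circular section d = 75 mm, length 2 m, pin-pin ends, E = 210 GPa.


I = pi * d^4 / 64 = 1553155.55 mm^4
L = 2000.0 mm
P_cr = pi^2 * E * I / L^2
= 9.8696 * 210000.0 * 1553155.55 / 2000.0^2
= 804774.12 N = 804.7741 kN

804.7741 kN


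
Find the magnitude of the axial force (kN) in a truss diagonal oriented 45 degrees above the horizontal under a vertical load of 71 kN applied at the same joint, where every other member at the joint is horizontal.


At the joint, only the diagonal has a vertical component, so vertical equilibrium gives:
F * sin(45) = 71
F = 71 / sin(45)
= 71 / 0.707107
= 100.41 kN

100.41 kN


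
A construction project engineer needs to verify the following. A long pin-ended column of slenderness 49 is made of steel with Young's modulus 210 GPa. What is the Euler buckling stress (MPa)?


sigma_cr = pi^2 * E / lambda^2
= 9.8696 * 210000.0 / 49^2
= 9.8696 * 210000.0 / 2401
= 863.2307 MPa

863.2307 MPa


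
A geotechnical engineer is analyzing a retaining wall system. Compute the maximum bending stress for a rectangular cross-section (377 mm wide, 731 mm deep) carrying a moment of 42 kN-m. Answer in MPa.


I = b * h^3 / 12 = 377 * 731^3 / 12 = 12271912075.58 mm^4
y = h / 2 = 731 / 2 = 365.5 mm
M = 42 kN-m = 42000000.0 N-mm
sigma = M * y / I = 42000000.0 * 365.5 / 12271912075.58
= 1.25 MPa

1.25 MPa


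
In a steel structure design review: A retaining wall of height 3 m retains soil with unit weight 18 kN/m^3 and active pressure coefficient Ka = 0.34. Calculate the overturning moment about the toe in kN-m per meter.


Pa = 0.5 * Ka * gamma * H^2
= 0.5 * 0.34 * 18 * 3^2
= 27.54 kN/m
Arm = H / 3 = 3 / 3 = 1.0 m
Mo = Pa * arm = Pa * H / 3 = 27.54 * 3 / 3 = 27.54 kN-m/m

27.54 kN-m/m


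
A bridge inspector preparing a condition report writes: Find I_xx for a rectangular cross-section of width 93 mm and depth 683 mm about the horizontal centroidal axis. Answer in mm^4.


I = b * h^3 / 12
= 93 * 683^3 / 12
= 93 * 318611987 / 12
= 2469242899.25 mm^4

2469242899.25 mm^4


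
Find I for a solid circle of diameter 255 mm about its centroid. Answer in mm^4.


r = d / 2 = 255 / 2 = 127.5 mm
I = pi * r^4 / 4 = pi * 127.5^4 / 4
= 207553767.2 mm^4

207553767.2 mm^4


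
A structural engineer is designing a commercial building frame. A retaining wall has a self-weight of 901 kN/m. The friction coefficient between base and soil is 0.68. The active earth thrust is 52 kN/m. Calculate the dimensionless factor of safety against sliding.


Resisting force = mu * W = 0.68 * 901 = 612.68 kN/m
FOS = Resisting / Driving = 612.68 / 52
= 11.7823 (dimensionless)

11.7823 (dimensionless)


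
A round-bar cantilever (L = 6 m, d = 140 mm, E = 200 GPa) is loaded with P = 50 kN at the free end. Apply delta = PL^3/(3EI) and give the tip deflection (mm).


I = pi * d^4 / 64 = pi * 140^4 / 64 = 18857409.9 mm^4
L = 6000.0 mm, P = 50000.0 N, E = 200000.0 MPa
delta = P * L^3 / (3 * E * I)
= 50000.0 * 6000.0^3 / (3 * 200000.0 * 18857409.9)
= 954.5319 mm

954.5319 mm


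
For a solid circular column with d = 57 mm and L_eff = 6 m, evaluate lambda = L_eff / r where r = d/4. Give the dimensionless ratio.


Radius of gyration r = d / 4 = 57 / 4 = 14.25 mm
L_eff = 6000.0 mm
Slenderness ratio = L / r = 6000.0 / 14.25 = 421.05 (dimensionless)

421.05 (dimensionless)


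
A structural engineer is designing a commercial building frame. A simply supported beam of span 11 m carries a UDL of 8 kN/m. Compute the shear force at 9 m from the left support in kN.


R_A = w * L / 2 = 8 * 11 / 2 = 44.0 kN
V(x) = R_A - w * x = 44.0 - 8 * 9
= -28.0 kN

-28.0 kN


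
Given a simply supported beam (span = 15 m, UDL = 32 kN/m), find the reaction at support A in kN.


Total load = w * L = 32 * 15 = 480 kN
By symmetry, each reaction R = total / 2 = 480 / 2 = 240.0 kN

240.0 kN


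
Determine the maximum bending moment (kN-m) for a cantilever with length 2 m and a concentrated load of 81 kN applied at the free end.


For a cantilever with a point load at the free end:
M_max = P * L = 81 * 2 = 162 kN-m

162 kN-m


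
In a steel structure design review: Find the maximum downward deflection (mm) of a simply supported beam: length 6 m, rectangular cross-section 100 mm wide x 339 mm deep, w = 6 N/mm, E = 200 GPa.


I = 100 * 339^3 / 12 = 324651825.0 mm^4
L = 6000.0 mm, w = 6 N/mm, E = 200000.0 MPa
delta = 5 * w * L^4 / (384 * E * I)
= 5 * 6 * 6000.0^4 / (384 * 200000.0 * 324651825.0)
= 1.5594 mm

1.5594 mm


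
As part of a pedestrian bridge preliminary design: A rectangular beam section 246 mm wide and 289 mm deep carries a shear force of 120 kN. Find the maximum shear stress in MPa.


A = b * h = 246 * 289 = 71094 mm^2
V = 120 kN = 120000.0 N
tau_max = 1.5 * V / A = 1.5 * 120000.0 / 71094
= 2.5319 MPa

2.5319 MPa


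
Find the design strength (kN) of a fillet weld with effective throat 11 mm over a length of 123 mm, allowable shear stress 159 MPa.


Strength = throat * length * allowable stress
= 11 * 123 * 159 N
= 215127 N
= 215.13 kN

215.13 kN


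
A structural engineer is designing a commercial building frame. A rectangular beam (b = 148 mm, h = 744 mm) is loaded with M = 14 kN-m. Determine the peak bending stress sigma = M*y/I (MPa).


I = b * h^3 / 12 = 148 * 744^3 / 12 = 5079246336.0 mm^4
y = h / 2 = 744 / 2 = 372.0 mm
M = 14 kN-m = 14000000.0 N-mm
sigma = M * y / I = 14000000.0 * 372.0 / 5079246336.0
= 1.03 MPa

1.03 MPa


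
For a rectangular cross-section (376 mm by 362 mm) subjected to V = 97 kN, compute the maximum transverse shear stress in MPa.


A = b * h = 376 * 362 = 136112 mm^2
V = 97 kN = 97000.0 N
tau_max = 1.5 * V / A = 1.5 * 97000.0 / 136112
= 1.069 MPa

1.069 MPa


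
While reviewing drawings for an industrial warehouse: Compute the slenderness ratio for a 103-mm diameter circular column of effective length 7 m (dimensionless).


Radius of gyration r = d / 4 = 103 / 4 = 25.75 mm
L_eff = 7000.0 mm
Slenderness ratio = L / r = 7000.0 / 25.75 = 271.84 (dimensionless)

271.84 (dimensionless)


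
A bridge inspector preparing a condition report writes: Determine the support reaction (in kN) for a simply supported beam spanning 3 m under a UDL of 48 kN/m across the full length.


Total load = w * L = 48 * 3 = 144 kN
By symmetry, each reaction R = total / 2 = 144 / 2 = 72.0 kN

72.0 kN


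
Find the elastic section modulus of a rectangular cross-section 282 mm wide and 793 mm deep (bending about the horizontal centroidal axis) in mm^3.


S = b * h^2 / 6
= 282 * 793^2 / 6
= 282 * 628849 / 6
= 29555903.0 mm^3

29555903.0 mm^3


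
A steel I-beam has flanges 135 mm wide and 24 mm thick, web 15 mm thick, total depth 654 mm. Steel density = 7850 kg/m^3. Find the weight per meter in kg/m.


A_flanges = 2 * 135 * 24 = 6480 mm^2
A_web = (654 - 2 * 24) * 15 = 9090 mm^2
A_total = 6480 + 9090 = 15570 mm^2 = 0.015570 m^2
Weight = rho * A = 7850 * 0.015570 = 122.2245 kg/m

122.2245 kg/m


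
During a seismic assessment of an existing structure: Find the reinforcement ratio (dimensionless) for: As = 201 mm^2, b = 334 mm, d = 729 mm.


rho = As / (b * d)
= 201 / (334 * 729)
= 201 / 243486
= 0.000826 (dimensionless)

0.000826 (dimensionless)


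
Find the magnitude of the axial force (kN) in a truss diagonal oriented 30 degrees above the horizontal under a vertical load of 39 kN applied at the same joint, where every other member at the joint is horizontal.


At the joint, only the diagonal has a vertical component, so vertical equilibrium gives:
F * sin(30) = 39
F = 39 / sin(30)
= 39 / 0.5
= 78.0 kN

78.0 kN


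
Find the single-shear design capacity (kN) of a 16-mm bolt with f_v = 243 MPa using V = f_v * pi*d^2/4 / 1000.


A = pi * d^2 / 4 = pi * 16^2 / 4 = 201.0619 mm^2
V = f_v * A / 1000 = 243 * 201.0619 / 1000
= 48.858 kN

48.858 kN


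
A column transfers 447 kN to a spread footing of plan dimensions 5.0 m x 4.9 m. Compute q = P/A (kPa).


A = 5.0 * 4.9 = 24.5 m^2
q = P / A = 447 / 24.5
= 18.2449 kPa

18.2449 kPa


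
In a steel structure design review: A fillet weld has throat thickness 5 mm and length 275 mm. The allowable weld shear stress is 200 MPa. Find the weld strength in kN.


Strength = throat * length * allowable stress
= 5 * 275 * 200 N
= 275000 N
= 275.0 kN

275.0 kN


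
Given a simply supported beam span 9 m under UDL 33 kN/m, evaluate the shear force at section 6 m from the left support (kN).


R_A = w * L / 2 = 33 * 9 / 2 = 148.5 kN
V(x) = R_A - w * x = 148.5 - 33 * 6
= -49.5 kN

-49.5 kN


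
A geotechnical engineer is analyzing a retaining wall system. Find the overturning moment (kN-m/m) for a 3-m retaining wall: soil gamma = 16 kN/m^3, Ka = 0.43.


Pa = 0.5 * Ka * gamma * H^2
= 0.5 * 0.43 * 16 * 3^2
= 30.96 kN/m
Arm = H / 3 = 3 / 3 = 1.0 m
Mo = Pa * arm = Pa * H / 3 = 30.96 * 3 / 3 = 30.96 kN-m/m

30.96 kN-m/m


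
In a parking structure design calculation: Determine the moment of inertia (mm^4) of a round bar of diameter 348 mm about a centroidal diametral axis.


r = d / 2 = 348 / 2 = 174.0 mm
I = pi * r^4 / 4 = pi * 174.0^4 / 4
= 719924369.13 mm^4

719924369.13 mm^4


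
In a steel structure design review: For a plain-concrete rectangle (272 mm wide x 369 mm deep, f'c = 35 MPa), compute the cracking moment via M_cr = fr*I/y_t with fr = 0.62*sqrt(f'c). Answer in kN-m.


fr = 0.62 * sqrt(35) = 0.62 * 5.9161 = 3.668 MPa
I = 272 * 369^3 / 12 = 1138850604.0 mm^4
y_t = 184.5 mm
M_cr = fr * I / y_t = 3.668 * 1138850604.0 / 184.5 N-mm
= 22.641 kN-m

22.641 kN-m


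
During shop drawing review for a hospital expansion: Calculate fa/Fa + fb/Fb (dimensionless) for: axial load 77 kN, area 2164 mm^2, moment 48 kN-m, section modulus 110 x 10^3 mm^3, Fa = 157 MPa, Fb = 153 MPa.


f_a = P / A = 77000.0 / 2164 = 35.5823 MPa
f_b = M / S = 48000000.0 / 110000.0 = 436.3636 MPa
Ratio = f_a / Fa + f_b / Fb
= 35.5823 / 157 + 436.3636 / 153
= 3.0787 (dimensionless)

3.0787 (dimensionless)


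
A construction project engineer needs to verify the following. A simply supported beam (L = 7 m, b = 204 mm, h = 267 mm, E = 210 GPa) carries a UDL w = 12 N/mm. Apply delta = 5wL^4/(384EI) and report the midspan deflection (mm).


I = 204 * 267^3 / 12 = 323580771.0 mm^4
L = 7000.0 mm, w = 12 N/mm, E = 210000.0 MPa
delta = 5 * w * L^4 / (384 * E * I)
= 5 * 12 * 7000.0^4 / (384 * 210000.0 * 323580771.0)
= 5.5209 mm

5.5209 mm


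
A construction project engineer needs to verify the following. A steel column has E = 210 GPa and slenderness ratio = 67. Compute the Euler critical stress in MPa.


sigma_cr = pi^2 * E / lambda^2
= 9.8696 * 210000.0 / 67^2
= 9.8696 * 210000.0 / 4489
= 461.7102 MPa

461.7102 MPa


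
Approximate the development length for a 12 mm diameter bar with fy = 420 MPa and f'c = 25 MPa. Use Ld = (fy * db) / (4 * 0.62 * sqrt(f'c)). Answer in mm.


Ld = (fy * db) / (4 * 0.62 * sqrt(f'c))
= (420 * 12) / (4 * 0.62 * sqrt(25))
= 5040 / 12.4
= 406.45 mm

406.45 mm


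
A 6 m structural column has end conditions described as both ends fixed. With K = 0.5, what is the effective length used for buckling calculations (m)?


L_eff = K * L
= 0.5 * 6
= 3.0 m

3.0 m


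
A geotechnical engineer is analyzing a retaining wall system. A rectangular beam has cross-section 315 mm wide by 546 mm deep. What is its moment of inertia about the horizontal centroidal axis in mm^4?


I = b * h^3 / 12
= 315 * 546^3 / 12
= 315 * 162771336 / 12
= 4272747570.0 mm^4

4272747570.0 mm^4


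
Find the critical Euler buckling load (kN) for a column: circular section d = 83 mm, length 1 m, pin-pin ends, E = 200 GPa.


I = pi * d^4 / 64 = 2329604.88 mm^4
L = 1000.0 mm
P_cr = pi^2 * E * I / L^2
= 9.8696 * 200000.0 * 2329604.88 / 1000.0^2
= 4598455.72 N = 4598.4557 kN

4598.4557 kN


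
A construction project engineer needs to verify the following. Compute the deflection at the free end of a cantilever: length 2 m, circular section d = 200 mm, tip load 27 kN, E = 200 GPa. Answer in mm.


I = pi * d^4 / 64 = pi * 200^4 / 64 = 78539816.34 mm^4
L = 2000.0 mm, P = 27000.0 N, E = 200000.0 MPa
delta = P * L^3 / (3 * E * I)
= 27000.0 * 2000.0^3 / (3 * 200000.0 * 78539816.34)
= 4.5837 mm

4.5837 mm


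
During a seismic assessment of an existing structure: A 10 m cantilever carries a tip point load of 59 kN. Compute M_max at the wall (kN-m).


For a cantilever with a point load at the free end:
M_max = P * L = 59 * 10 = 590 kN-m

590 kN-m


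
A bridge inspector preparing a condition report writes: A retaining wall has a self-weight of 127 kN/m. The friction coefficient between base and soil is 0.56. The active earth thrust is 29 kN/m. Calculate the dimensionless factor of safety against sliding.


Resisting force = mu * W = 0.56 * 127 = 71.12 kN/m
FOS = Resisting / Driving = 71.12 / 29
= 2.4524 (dimensionless)

2.4524 (dimensionless)


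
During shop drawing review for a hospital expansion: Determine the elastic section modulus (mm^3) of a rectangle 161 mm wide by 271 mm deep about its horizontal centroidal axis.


S = b * h^2 / 6
= 161 * 271^2 / 6
= 161 * 73441 / 6
= 1970666.83 mm^3

1970666.83 mm^3


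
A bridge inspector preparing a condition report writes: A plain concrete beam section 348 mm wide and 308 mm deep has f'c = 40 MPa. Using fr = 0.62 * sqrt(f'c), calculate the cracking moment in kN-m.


fr = 0.62 * sqrt(40) = 0.62 * 6.3246 = 3.9212 MPa
I = 348 * 308^3 / 12 = 847325248.0 mm^4
y_t = 154.0 mm
M_cr = fr * I / y_t = 3.9212 * 847325248.0 / 154.0 N-mm
= 21.575 kN-m

21.575 kN-m


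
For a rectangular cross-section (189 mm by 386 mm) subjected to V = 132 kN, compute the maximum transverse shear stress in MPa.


A = b * h = 189 * 386 = 72954 mm^2
V = 132 kN = 132000.0 N
tau_max = 1.5 * V / A = 1.5 * 132000.0 / 72954
= 2.714 MPa

2.714 MPa


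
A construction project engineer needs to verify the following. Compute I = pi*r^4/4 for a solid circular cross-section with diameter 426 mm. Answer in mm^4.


r = d / 2 = 426 / 2 = 213.0 mm
I = pi * r^4 / 4 = pi * 213.0^4 / 4
= 1616621294.49 mm^4

1616621294.49 mm^4


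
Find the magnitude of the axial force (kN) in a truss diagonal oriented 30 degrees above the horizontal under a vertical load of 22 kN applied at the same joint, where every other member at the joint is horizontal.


At the joint, only the diagonal has a vertical component, so vertical equilibrium gives:
F * sin(30) = 22
F = 22 / sin(30)
= 22 / 0.5
= 44.0 kN

44.0 kN


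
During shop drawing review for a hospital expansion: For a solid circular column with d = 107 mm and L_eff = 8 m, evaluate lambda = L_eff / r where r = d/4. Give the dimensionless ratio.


Radius of gyration r = d / 4 = 107 / 4 = 26.75 mm
L_eff = 8000.0 mm
Slenderness ratio = L / r = 8000.0 / 26.75 = 299.07 (dimensionless)

299.07 (dimensionless)


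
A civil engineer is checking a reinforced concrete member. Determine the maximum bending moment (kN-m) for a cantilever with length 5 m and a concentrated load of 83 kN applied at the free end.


For a cantilever with a point load at the free end:
M_max = P * L = 83 * 5 = 415 kN-m

415 kN-m


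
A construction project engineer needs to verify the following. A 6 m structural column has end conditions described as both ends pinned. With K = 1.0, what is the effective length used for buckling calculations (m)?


L_eff = K * L
= 1.0 * 6
= 6.0 m

6.0 m


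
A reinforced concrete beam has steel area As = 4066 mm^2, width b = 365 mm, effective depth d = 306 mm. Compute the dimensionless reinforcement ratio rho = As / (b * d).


rho = As / (b * d)
= 4066 / (365 * 306)
= 4066 / 111690
= 0.036404 (dimensionless)

0.036404 (dimensionless)


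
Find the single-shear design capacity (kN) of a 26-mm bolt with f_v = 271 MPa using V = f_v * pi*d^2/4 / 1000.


A = pi * d^2 / 4 = pi * 26^2 / 4 = 530.9292 mm^2
V = f_v * A / 1000 = 271 * 530.9292 / 1000
= 143.8818 kN

143.8818 kN


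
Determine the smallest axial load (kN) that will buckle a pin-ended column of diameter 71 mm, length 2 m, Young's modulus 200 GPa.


I = pi * d^4 / 64 = 1247392.97 mm^4
L = 2000.0 mm
P_cr = pi^2 * E * I / L^2
= 9.8696 * 200000.0 * 1247392.97 / 2000.0^2
= 615563.76 N = 615.5638 kN

615.5638 kN


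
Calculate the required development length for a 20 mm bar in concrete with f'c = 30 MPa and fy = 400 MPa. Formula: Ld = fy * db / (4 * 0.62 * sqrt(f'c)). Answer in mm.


Ld = (fy * db) / (4 * 0.62 * sqrt(f'c))
= (400 * 20) / (4 * 0.62 * sqrt(30))
= 8000 / 13.5835
= 588.95 mm

588.95 mm


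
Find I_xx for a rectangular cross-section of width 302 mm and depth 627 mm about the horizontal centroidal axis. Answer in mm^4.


I = b * h^3 / 12
= 302 * 627^3 / 12
= 302 * 246491883 / 12
= 6203379055.5 mm^4

6203379055.5 mm^4


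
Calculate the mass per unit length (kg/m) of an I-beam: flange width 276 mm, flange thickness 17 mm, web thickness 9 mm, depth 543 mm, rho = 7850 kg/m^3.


A_flanges = 2 * 276 * 17 = 9384 mm^2
A_web = (543 - 2 * 17) * 9 = 4581 mm^2
A_total = 9384 + 4581 = 13965 mm^2 = 0.013965 m^2
Weight = rho * A = 7850 * 0.013965 = 109.6252 kg/m

109.6252 kg/m


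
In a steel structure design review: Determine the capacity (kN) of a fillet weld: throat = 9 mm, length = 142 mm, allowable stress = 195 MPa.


Strength = throat * length * allowable stress
= 9 * 142 * 195 N
= 249210 N
= 249.21 kN

249.21 kN


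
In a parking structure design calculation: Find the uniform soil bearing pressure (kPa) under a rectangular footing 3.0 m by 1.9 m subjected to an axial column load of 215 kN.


A = 3.0 * 1.9 = 5.7 m^2
q = P / A = 215 / 5.7
= 37.7193 kPa

37.7193 kPa


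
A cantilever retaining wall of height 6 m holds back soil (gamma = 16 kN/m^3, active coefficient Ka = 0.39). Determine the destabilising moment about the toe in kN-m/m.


Pa = 0.5 * Ka * gamma * H^2
= 0.5 * 0.39 * 16 * 6^2
= 112.32 kN/m
Arm = H / 3 = 6 / 3 = 2.0 m
Mo = Pa * arm = Pa * H / 3 = 112.32 * 6 / 3 = 224.64 kN-m/m

224.64 kN-m/m


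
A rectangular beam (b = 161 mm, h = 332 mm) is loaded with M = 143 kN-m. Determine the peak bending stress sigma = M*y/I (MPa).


I = b * h^3 / 12 = 161 * 332^3 / 12 = 490974437.33 mm^4
y = h / 2 = 332 / 2 = 166.0 mm
M = 143 kN-m = 143000000.0 N-mm
sigma = M * y / I = 143000000.0 * 166.0 / 490974437.33
= 48.35 MPa

48.35 MPa


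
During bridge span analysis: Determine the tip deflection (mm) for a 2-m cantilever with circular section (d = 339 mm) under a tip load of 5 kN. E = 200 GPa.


I = pi * d^4 / 64 = pi * 339^4 / 64 = 648289058.0 mm^4
L = 2000.0 mm, P = 5000.0 N, E = 200000.0 MPa
delta = P * L^3 / (3 * E * I)
= 5000.0 * 2000.0^3 / (3 * 200000.0 * 648289058.0)
= 0.1028 mm

0.1028 mm


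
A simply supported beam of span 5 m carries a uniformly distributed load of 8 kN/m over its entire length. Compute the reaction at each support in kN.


Total load = w * L = 8 * 5 = 40 kN
By symmetry, each reaction R = total / 2 = 40 / 2 = 20.0 kN

20.0 kN


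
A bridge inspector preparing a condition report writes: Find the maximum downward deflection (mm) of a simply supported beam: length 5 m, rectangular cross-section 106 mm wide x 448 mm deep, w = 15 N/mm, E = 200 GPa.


I = 106 * 448^3 / 12 = 794252629.33 mm^4
L = 5000.0 mm, w = 15 N/mm, E = 200000.0 MPa
delta = 5 * w * L^4 / (384 * E * I)
= 5 * 15 * 5000.0^4 / (384 * 200000.0 * 794252629.33)
= 0.7685 mm

0.7685 mm


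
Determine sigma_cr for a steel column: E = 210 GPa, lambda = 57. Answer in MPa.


sigma_cr = pi^2 * E / lambda^2
= 9.8696 * 210000.0 / 57^2
= 9.8696 * 210000.0 / 3249
= 637.9246 MPa

637.9246 MPa


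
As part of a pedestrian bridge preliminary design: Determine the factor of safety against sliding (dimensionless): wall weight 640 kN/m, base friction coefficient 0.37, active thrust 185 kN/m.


Resisting force = mu * W = 0.37 * 640 = 236.8 kN/m
FOS = Resisting / Driving = 236.8 / 185
= 1.28 (dimensionless)

1.28 (dimensionless)


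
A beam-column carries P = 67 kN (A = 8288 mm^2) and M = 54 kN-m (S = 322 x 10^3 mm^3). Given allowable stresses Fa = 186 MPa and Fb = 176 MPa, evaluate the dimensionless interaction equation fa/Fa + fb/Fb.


f_a = P / A = 67000.0 / 8288 = 8.084 MPa
f_b = M / S = 54000000.0 / 322000.0 = 167.7019 MPa
Ratio = f_a / Fa + f_b / Fb
= 8.084 / 186 + 167.7019 / 176
= 0.9963 (dimensionless)

0.9963 (dimensionless)


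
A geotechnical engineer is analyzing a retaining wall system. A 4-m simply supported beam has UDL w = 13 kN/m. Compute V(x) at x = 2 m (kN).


R_A = w * L / 2 = 13 * 4 / 2 = 26.0 kN
V(x) = R_A - w * x = 26.0 - 13 * 2
= 0.0 kN

0.0 kN


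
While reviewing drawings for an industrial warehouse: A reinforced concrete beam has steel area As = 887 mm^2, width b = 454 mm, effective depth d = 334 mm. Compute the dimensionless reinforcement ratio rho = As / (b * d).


rho = As / (b * d)
= 887 / (454 * 334)
= 887 / 151636
= 0.00585 (dimensionless)

0.00585 (dimensionless)


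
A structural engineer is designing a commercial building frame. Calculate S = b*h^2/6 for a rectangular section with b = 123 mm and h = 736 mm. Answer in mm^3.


S = b * h^2 / 6
= 123 * 736^2 / 6
= 123 * 541696 / 6
= 11104768.0 mm^3

11104768.0 mm^3


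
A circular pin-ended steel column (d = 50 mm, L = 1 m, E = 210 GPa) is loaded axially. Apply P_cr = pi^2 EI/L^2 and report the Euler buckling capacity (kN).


I = pi * d^4 / 64 = 306796.16 mm^4
L = 1000.0 mm
P_cr = pi^2 * E * I / L^2
= 9.8696 * 210000.0 * 306796.16 / 1000.0^2
= 635870.91 N = 635.8709 kN

635.8709 kN


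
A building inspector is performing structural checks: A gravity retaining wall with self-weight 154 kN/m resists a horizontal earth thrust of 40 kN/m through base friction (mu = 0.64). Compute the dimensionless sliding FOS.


Resisting force = mu * W = 0.64 * 154 = 98.56 kN/m
FOS = Resisting / Driving = 98.56 / 40
= 2.464 (dimensionless)

2.464 (dimensionless)


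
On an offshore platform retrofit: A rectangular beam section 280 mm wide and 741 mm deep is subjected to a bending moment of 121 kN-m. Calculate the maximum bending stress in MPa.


I = b * h^3 / 12 = 280 * 741^3 / 12 = 9493610490.0 mm^4
y = h / 2 = 741 / 2 = 370.5 mm
M = 121 kN-m = 121000000.0 N-mm
sigma = M * y / I = 121000000.0 * 370.5 / 9493610490.0
= 4.72 MPa

4.72 MPa


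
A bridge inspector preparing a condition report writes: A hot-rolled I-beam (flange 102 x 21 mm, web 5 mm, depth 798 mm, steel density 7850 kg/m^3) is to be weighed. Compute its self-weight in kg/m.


A_flanges = 2 * 102 * 21 = 4284 mm^2
A_web = (798 - 2 * 21) * 5 = 3780 mm^2
A_total = 4284 + 3780 = 8064 mm^2 = 0.008064 m^2
Weight = rho * A = 7850 * 0.008064 = 63.3024 kg/m

63.3024 kg/m


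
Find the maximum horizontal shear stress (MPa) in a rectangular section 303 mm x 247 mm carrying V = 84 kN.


A = b * h = 303 * 247 = 74841 mm^2
V = 84 kN = 84000.0 N
tau_max = 1.5 * V / A = 1.5 * 84000.0 / 74841
= 1.6836 MPa

1.6836 MPa


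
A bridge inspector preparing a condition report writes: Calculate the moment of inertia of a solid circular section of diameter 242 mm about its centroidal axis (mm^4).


r = d / 2 = 242 / 2 = 121.0 mm
I = pi * r^4 / 4 = pi * 121.0^4 / 4
= 168357071.45 mm^4

168357071.45 mm^4


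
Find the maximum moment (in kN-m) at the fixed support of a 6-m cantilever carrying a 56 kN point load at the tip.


For a cantilever with a point load at the free end:
M_max = P * L = 56 * 6 = 336 kN-m

336 kN-m


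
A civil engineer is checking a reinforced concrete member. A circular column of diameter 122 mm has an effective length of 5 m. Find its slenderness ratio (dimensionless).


Radius of gyration r = d / 4 = 122 / 4 = 30.5 mm
L_eff = 5000.0 mm
Slenderness ratio = L / r = 5000.0 / 30.5 = 163.93 (dimensionless)

163.93 (dimensionless)


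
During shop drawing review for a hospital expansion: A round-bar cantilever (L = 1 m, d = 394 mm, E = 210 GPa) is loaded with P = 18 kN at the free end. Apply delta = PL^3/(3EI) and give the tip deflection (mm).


I = pi * d^4 / 64 = pi * 394^4 / 64 = 1182918396.8 mm^4
L = 1000.0 mm, P = 18000.0 N, E = 210000.0 MPa
delta = P * L^3 / (3 * E * I)
= 18000.0 * 1000.0^3 / (3 * 210000.0 * 1182918396.8)
= 0.0242 mm

0.0242 mm


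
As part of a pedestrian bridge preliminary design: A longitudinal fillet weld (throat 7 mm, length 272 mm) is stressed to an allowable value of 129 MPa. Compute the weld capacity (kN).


Strength = throat * length * allowable stress
= 7 * 272 * 129 N
= 245616 N
= 245.62 kN

245.62 kN


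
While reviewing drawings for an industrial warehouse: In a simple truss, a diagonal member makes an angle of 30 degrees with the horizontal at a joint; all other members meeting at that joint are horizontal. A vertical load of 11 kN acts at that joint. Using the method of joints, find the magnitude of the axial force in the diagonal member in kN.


At the joint, only the diagonal has a vertical component, so vertical equilibrium gives:
F * sin(30) = 11
F = 11 / sin(30)
= 11 / 0.5
= 22.0 kN

22.0 kN


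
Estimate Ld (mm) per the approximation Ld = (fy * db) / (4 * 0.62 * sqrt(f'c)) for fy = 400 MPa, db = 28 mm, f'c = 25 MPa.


Ld = (fy * db) / (4 * 0.62 * sqrt(f'c))
= (400 * 28) / (4 * 0.62 * sqrt(25))
= 11200 / 12.4
= 903.23 mm

903.23 mm


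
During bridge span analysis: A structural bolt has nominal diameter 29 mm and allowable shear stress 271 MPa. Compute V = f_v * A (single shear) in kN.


A = pi * d^2 / 4 = pi * 29^2 / 4 = 660.5199 mm^2
V = f_v * A / 1000 = 271 * 660.5199 / 1000
= 179.0009 kN

179.0009 kN


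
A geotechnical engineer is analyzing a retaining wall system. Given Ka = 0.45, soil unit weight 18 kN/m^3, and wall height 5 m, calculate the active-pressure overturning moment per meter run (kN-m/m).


Pa = 0.5 * Ka * gamma * H^2
= 0.5 * 0.45 * 18 * 5^2
= 101.25 kN/m
Arm = H / 3 = 5 / 3 = 1.6667 m
Mo = Pa * arm = Pa * H / 3 = 101.25 * 5 / 3 = 168.75 kN-m/m

168.75 kN-m/m


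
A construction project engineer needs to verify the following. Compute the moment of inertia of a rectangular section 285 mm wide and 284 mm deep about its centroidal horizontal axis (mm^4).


I = b * h^3 / 12
= 285 * 284^3 / 12
= 285 * 22906304 / 12
= 544024720.0 mm^4

544024720.0 mm^4


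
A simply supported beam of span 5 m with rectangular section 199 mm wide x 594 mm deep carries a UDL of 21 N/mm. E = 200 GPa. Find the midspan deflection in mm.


I = 199 * 594^3 / 12 = 3475611018.0 mm^4
L = 5000.0 mm, w = 21 N/mm, E = 200000.0 MPa
delta = 5 * w * L^4 / (384 * E * I)
= 5 * 21 * 5000.0^4 / (384 * 200000.0 * 3475611018.0)
= 0.2459 mm

0.2459 mm


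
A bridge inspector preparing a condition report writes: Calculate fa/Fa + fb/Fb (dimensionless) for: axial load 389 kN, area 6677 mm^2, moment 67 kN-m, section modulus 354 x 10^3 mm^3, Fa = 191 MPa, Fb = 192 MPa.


f_a = P / A = 389000.0 / 6677 = 58.2597 MPa
f_b = M / S = 67000000.0 / 354000.0 = 189.2655 MPa
Ratio = f_a / Fa + f_b / Fb
= 58.2597 / 191 + 189.2655 / 192
= 1.2908 (dimensionless)

1.2908 (dimensionless)


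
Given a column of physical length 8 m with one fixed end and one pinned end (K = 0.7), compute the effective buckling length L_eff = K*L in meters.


L_eff = K * L
= 0.7 * 8
= 5.6 m

5.6 m


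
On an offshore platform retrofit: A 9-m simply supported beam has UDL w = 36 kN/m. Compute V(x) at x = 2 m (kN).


R_A = w * L / 2 = 36 * 9 / 2 = 162.0 kN
V(x) = R_A - w * x = 162.0 - 36 * 2
= 90.0 kN

90.0 kN


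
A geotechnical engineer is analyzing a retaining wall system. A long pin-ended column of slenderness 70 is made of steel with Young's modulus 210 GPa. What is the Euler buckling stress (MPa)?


sigma_cr = pi^2 * E / lambda^2
= 9.8696 * 210000.0 / 70^2
= 9.8696 * 210000.0 / 4900
= 422.983 MPa

422.983 MPa


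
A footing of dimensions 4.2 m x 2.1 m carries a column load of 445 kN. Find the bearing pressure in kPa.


A = 4.2 * 2.1 = 8.82 m^2
q = P / A = 445 / 8.82
= 50.4535 kPa

50.4535 kPa


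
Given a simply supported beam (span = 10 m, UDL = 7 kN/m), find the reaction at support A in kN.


Total load = w * L = 7 * 10 = 70 kN
By symmetry, each reaction R = total / 2 = 70 / 2 = 35.0 kN

35.0 kN


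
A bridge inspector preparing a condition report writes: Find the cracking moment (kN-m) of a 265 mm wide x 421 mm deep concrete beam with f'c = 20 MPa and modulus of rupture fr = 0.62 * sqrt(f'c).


fr = 0.62 * sqrt(20) = 0.62 * 4.4721 = 2.7727 MPa
I = 265 * 421^3 / 12 = 1647824347.08 mm^4
y_t = 210.5 mm
M_cr = fr * I / y_t = 2.7727 * 1647824347.08 / 210.5 N-mm
= 21.7053 kN-m

21.7053 kN-m


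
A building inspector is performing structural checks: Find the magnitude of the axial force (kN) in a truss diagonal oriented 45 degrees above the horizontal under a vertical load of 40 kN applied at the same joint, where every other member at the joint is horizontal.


At the joint, only the diagonal has a vertical component, so vertical equilibrium gives:
F * sin(45) = 40
F = 40 / sin(45)
= 40 / 0.707107
= 56.57 kN

56.57 kN


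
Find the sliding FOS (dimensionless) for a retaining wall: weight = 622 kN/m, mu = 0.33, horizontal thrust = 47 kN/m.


Resisting force = mu * W = 0.33 * 622 = 205.26 kN/m
FOS = Resisting / Driving = 205.26 / 47
= 4.3672 (dimensionless)

4.3672 (dimensionless)


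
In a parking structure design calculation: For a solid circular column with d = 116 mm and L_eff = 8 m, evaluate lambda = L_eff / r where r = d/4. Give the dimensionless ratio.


Radius of gyration r = d / 4 = 116 / 4 = 29.0 mm
L_eff = 8000.0 mm
Slenderness ratio = L / r = 8000.0 / 29.0 = 275.86 (dimensionless)

275.86 (dimensionless)


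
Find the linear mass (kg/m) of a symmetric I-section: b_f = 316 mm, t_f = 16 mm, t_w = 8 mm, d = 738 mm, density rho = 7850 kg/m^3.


A_flanges = 2 * 316 * 16 = 10112 mm^2
A_web = (738 - 2 * 16) * 8 = 5648 mm^2
A_total = 10112 + 5648 = 15760 mm^2 = 0.015760 m^2
Weight = rho * A = 7850 * 0.015760 = 123.716 kg/m

123.716 kg/m


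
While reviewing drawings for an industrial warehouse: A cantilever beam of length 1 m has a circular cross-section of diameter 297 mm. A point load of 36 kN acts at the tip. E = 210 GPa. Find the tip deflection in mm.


I = pi * d^4 / 64 = pi * 297^4 / 64 = 381940485.65 mm^4
L = 1000.0 mm, P = 36000.0 N, E = 210000.0 MPa
delta = P * L^3 / (3 * E * I)
= 36000.0 * 1000.0^3 / (3 * 210000.0 * 381940485.65)
= 0.1496 mm

0.1496 mm


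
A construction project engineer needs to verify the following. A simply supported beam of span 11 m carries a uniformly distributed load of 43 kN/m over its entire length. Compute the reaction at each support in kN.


Total load = w * L = 43 * 11 = 473 kN
By symmetry, each reaction R = total / 2 = 473 / 2 = 236.5 kN

236.5 kN


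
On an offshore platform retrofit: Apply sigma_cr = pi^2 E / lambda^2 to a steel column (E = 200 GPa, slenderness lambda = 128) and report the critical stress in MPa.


sigma_cr = pi^2 * E / lambda^2
= 9.8696 * 200000.0 / 128^2
= 9.8696 * 200000.0 / 16384
= 120.4786 MPa

120.4786 MPa


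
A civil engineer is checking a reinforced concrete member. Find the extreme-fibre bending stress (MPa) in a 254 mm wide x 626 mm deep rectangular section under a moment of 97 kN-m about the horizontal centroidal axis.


I = b * h^3 / 12 = 254 * 626^3 / 12 = 5192487625.33 mm^4
y = h / 2 = 626 / 2 = 313.0 mm
M = 97 kN-m = 97000000.0 N-mm
sigma = M * y / I = 97000000.0 * 313.0 / 5192487625.33
= 5.85 MPa

5.85 MPa


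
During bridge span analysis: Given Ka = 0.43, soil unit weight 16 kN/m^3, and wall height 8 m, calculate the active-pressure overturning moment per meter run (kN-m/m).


Pa = 0.5 * Ka * gamma * H^2
= 0.5 * 0.43 * 16 * 8^2
= 220.16 kN/m
Arm = H / 3 = 8 / 3 = 2.6667 m
Mo = Pa * arm = Pa * H / 3 = 220.16 * 8 / 3 = 587.0933 kN-m/m

587.0933 kN-m/m


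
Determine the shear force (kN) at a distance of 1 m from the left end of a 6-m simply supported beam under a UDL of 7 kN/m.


R_A = w * L / 2 = 7 * 6 / 2 = 21.0 kN
V(x) = R_A - w * x = 21.0 - 7 * 1
= 14.0 kN

14.0 kN


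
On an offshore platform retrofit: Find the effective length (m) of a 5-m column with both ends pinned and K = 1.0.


L_eff = K * L
= 1.0 * 5
= 5.0 m

5.0 m


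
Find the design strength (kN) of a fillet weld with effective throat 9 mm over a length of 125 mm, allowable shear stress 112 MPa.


Strength = throat * length * allowable stress
= 9 * 125 * 112 N
= 126000 N
= 126.0 kN

126.0 kN


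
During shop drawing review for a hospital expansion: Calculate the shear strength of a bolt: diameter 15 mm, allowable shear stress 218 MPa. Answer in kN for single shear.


A = pi * d^2 / 4 = pi * 15^2 / 4 = 176.7146 mm^2
V = f_v * A / 1000 = 218 * 176.7146 / 1000
= 38.5238 kN

38.5238 kN


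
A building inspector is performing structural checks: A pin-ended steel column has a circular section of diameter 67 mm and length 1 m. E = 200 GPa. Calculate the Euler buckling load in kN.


I = pi * d^4 / 64 = 989165.84 mm^4
L = 1000.0 mm
P_cr = pi^2 * E * I / L^2
= 9.8696 * 200000.0 * 989165.84 / 1000.0^2
= 1952535.1 N = 1952.5351 kN

1952.5351 kN
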